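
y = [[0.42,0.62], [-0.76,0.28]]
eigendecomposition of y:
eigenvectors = [[(-0.07-0.67j), (-0.07+0.67j)], [0.74+0.00j, 0.74-0.00j]]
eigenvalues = [(0.35+0.68j), (0.35-0.68j)]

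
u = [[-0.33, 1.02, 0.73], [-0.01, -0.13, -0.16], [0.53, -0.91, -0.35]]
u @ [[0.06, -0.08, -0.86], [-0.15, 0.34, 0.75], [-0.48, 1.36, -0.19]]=[[-0.52, 1.37, 0.91],[0.1, -0.26, -0.06],[0.34, -0.83, -1.07]]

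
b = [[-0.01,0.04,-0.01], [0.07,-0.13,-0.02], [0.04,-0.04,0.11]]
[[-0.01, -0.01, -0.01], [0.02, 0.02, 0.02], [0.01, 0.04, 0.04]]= b @ [[0.09, -0.06, 0.21],[-0.11, -0.25, -0.09],[0.06, 0.32, 0.24]]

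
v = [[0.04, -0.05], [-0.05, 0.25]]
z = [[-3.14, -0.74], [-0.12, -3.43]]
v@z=[[-0.12, 0.14], [0.13, -0.82]]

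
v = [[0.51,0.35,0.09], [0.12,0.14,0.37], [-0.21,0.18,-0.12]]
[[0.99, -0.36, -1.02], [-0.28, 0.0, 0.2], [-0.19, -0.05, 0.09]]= v@[[2.00,-0.4,-1.78],  [0.29,-0.52,-0.67],  [-1.51,0.33,1.36]]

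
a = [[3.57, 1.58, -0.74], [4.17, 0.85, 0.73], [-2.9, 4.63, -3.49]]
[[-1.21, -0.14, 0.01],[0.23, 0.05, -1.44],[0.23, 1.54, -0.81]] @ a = [[-4.93, -1.98, 0.76], [5.21, -6.26, 4.89], [9.59, -2.08, 3.78]]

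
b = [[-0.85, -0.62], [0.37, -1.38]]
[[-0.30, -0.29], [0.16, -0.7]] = b @ [[0.37, -0.02], [-0.02, 0.50]]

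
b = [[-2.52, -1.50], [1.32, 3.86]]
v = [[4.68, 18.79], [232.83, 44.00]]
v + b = [[2.16, 17.29], [234.15, 47.86]]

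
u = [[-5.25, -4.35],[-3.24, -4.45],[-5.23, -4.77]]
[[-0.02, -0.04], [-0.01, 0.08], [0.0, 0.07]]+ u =[[-5.27, -4.39], [-3.25, -4.37], [-5.23, -4.70]]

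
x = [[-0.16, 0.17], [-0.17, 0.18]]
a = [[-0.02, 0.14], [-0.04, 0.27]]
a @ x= [[-0.02, 0.02], [-0.04, 0.04]]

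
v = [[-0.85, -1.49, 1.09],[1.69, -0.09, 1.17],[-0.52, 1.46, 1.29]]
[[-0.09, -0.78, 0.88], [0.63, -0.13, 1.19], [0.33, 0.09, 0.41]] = v@[[0.22, 0.10, 0.23],[0.1, 0.30, -0.23],[0.23, -0.23, 0.67]]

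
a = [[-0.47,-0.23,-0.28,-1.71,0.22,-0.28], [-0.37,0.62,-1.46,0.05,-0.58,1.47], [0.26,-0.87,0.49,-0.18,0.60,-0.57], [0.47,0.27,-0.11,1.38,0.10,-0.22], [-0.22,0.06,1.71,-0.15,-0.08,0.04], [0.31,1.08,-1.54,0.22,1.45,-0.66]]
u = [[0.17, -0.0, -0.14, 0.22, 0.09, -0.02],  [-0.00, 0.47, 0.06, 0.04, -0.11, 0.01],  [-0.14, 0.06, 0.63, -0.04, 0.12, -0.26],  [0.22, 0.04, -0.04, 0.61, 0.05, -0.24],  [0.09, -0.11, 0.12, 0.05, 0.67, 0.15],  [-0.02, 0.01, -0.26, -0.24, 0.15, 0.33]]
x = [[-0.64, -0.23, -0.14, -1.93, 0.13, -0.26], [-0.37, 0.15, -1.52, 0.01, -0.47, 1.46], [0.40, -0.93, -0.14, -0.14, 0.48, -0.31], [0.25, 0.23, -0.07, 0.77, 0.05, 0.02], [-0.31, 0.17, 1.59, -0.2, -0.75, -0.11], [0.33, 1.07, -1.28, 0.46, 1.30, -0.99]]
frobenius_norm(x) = 4.50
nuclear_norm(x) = 8.72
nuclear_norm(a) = 9.30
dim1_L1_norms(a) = [3.19, 4.55, 2.97, 2.55, 2.26, 5.26]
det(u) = 0.00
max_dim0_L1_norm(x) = 4.74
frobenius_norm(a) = 4.67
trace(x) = -1.60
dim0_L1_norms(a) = [2.1, 3.13, 5.59, 3.69, 3.03, 3.24]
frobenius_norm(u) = 1.45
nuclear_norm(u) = 2.88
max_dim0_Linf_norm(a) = 1.71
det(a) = -0.26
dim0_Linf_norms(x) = [0.64, 1.07, 1.59, 1.93, 1.3, 1.46]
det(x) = 0.00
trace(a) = 1.28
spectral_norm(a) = 3.11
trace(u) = 2.88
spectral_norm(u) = 0.84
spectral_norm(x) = 2.90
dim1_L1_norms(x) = [3.33, 3.98, 2.4, 1.39, 3.13, 5.43]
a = u + x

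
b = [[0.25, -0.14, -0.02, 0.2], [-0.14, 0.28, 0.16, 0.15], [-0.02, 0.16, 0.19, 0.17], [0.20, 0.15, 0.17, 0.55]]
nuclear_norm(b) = 1.27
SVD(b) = [[-0.24, 0.66, -0.24, -0.67], [-0.33, -0.65, 0.28, -0.63], [-0.35, -0.32, -0.87, 0.12], [-0.84, 0.2, 0.32, 0.38]] @ diag([0.7354135893013481, 0.45561378996337726, 0.07082789339416151, 0.008144727341113153]) @ [[-0.24, -0.33, -0.35, -0.84],[0.66, -0.65, -0.32, 0.2],[-0.24, 0.28, -0.87, 0.32],[-0.67, -0.63, 0.12, 0.38]]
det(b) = 0.00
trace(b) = 1.27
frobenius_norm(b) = 0.87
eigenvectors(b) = [[-0.24,0.66,-0.67,-0.24], [-0.33,-0.65,-0.63,0.28], [-0.35,-0.32,0.12,-0.87], [-0.84,0.2,0.38,0.32]]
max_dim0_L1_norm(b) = 1.07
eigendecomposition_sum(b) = [[0.04,0.06,0.06,0.15], [0.06,0.08,0.08,0.20], [0.06,0.08,0.09,0.22], [0.15,0.20,0.22,0.52]] + [[0.20, -0.20, -0.10, 0.06], [-0.2, 0.19, 0.09, -0.06], [-0.10, 0.09, 0.05, -0.03], [0.06, -0.06, -0.03, 0.02]] + [[0.0,0.00,-0.0,-0.00], [0.00,0.0,-0.0,-0.00], [-0.0,-0.0,0.0,0.0], [-0.0,-0.00,0.0,0.0]] + [[0.0, -0.0, 0.01, -0.01], [-0.0, 0.01, -0.02, 0.01], [0.01, -0.02, 0.05, -0.02], [-0.01, 0.01, -0.02, 0.01]]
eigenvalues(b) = [0.74, 0.46, 0.01, 0.07]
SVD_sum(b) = [[0.04, 0.06, 0.06, 0.15], [0.06, 0.08, 0.08, 0.20], [0.06, 0.08, 0.09, 0.22], [0.15, 0.2, 0.22, 0.52]] + [[0.20,-0.20,-0.1,0.06], [-0.20,0.19,0.09,-0.06], [-0.1,0.09,0.05,-0.03], [0.06,-0.06,-0.03,0.02]] + [[0.00, -0.0, 0.01, -0.01], [-0.00, 0.01, -0.02, 0.01], [0.01, -0.02, 0.05, -0.02], [-0.01, 0.01, -0.02, 0.01]] + [[0.00, 0.00, -0.0, -0.00], [0.00, 0.00, -0.00, -0.00], [-0.00, -0.00, 0.0, 0.00], [-0.00, -0.00, 0.0, 0.0]]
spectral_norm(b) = 0.74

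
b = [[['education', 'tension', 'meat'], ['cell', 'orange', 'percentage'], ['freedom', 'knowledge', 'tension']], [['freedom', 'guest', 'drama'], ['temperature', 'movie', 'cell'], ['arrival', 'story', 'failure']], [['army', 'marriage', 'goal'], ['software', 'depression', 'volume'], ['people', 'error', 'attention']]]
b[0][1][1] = 'orange'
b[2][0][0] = 'army'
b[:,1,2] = ['percentage', 'cell', 'volume']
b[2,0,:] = ['army', 'marriage', 'goal']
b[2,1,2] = 'volume'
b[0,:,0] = ['education', 'cell', 'freedom']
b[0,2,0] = 'freedom'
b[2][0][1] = 'marriage'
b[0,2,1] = 'knowledge'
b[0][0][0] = 'education'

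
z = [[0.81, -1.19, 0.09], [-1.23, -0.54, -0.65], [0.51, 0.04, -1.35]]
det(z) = 3.00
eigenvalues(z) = [(1.58+0j), (-1.33+0.37j), (-1.33-0.37j)]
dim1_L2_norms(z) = [1.44, 1.49, 1.44]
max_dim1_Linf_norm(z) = 1.35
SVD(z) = [[-0.63, -0.43, -0.65], [0.78, -0.29, -0.56], [0.05, -0.85, 0.52]] @ diag([1.6041479040683981, 1.5117737695688955, 1.238042637196481]) @ [[-0.9, 0.20, -0.39], [-0.28, 0.42, 0.86], [0.34, 0.88, -0.32]]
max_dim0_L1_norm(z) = 2.55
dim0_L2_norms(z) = [1.56, 1.31, 1.5]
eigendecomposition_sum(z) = [[(1.14+0j), (-0.64+0j), 0.18+0.00j], [(-0.72+0j), (0.4+0j), (-0.11+0j)], [0.19+0.00j, -0.11+0.00j, 0.03+0.00j]] + [[-0.17+0.11j, (-0.28+0.05j), -0.04-0.44j], [-0.25+0.27j, -0.47+0.22j, -0.27-0.78j], [0.16+0.26j, 0.07+0.43j, (-0.69+0.05j)]] + [[-0.17-0.11j, -0.28-0.05j, (-0.04+0.44j)],[(-0.25-0.27j), -0.47-0.22j, (-0.27+0.78j)],[(0.16-0.26j), 0.07-0.43j, (-0.69-0.05j)]]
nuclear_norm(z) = 4.35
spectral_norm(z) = 1.60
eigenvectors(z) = [[(0.84+0j), -0.37-0.09j, (-0.37+0.09j)], [-0.53+0.00j, (-0.71+0j), (-0.71-0j)], [(0.14+0j), (-0.15+0.57j), (-0.15-0.57j)]]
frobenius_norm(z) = 2.53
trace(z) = -1.08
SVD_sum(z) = [[0.90, -0.2, 0.40], [-1.12, 0.25, -0.49], [-0.07, 0.02, -0.03]] + [[0.19,-0.28,-0.56],[0.12,-0.18,-0.38],[0.37,-0.54,-1.11]] + [[-0.27, -0.71, 0.26],  [-0.23, -0.61, 0.22],  [0.22, 0.57, -0.21]]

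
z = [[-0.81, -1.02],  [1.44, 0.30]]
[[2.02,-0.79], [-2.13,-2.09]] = z @ [[-1.28, -1.93], [-0.96, 2.31]]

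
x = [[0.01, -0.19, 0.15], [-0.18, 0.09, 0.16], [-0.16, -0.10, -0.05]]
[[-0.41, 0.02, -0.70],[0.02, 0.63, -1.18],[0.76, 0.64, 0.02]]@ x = [[0.10, 0.15, -0.02],[0.08, 0.17, 0.16],[-0.11, -0.09, 0.22]]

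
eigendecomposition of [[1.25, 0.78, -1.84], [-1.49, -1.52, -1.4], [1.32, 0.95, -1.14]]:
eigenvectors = [[0.65+0.00j, 0.14+0.48j, 0.14-0.48j], [-0.75+0.00j, -0.73+0.00j, -0.73-0.00j], [0.12+0.00j, (0.28+0.37j), 0.28-0.37j]]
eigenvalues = [(-0.01+0j), (-0.7+1.68j), (-0.7-1.68j)]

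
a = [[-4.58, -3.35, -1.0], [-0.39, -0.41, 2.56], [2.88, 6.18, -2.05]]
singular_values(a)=[8.7, 3.55, 1.55]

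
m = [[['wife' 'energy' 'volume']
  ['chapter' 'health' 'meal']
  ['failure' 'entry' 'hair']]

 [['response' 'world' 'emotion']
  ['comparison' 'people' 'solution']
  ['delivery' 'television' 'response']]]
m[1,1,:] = ['comparison', 'people', 'solution']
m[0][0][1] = 'energy'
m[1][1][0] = 'comparison'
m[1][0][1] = 'world'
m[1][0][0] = 'response'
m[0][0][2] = 'volume'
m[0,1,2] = 'meal'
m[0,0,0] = 'wife'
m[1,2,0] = 'delivery'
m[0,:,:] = [['wife', 'energy', 'volume'], ['chapter', 'health', 'meal'], ['failure', 'entry', 'hair']]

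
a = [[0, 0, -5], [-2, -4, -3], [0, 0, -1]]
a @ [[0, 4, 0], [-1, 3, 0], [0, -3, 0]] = [[0, 15, 0], [4, -11, 0], [0, 3, 0]]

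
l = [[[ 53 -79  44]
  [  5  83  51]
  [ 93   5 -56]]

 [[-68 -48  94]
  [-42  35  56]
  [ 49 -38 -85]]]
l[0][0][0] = 53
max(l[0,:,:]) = 93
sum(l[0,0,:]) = 18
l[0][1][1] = 83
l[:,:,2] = [[44, 51, -56], [94, 56, -85]]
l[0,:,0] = [53, 5, 93]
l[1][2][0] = 49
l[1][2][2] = -85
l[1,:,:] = [[-68, -48, 94], [-42, 35, 56], [49, -38, -85]]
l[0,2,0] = 93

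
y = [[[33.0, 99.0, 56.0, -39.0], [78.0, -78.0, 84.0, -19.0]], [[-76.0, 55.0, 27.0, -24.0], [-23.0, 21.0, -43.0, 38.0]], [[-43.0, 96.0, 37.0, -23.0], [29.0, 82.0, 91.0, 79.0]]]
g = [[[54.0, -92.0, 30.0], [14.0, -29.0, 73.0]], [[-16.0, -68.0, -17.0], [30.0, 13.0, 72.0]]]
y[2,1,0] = 29.0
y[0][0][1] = 99.0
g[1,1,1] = 13.0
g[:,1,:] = [[14.0, -29.0, 73.0], [30.0, 13.0, 72.0]]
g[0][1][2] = 73.0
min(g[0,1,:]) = -29.0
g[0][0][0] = 54.0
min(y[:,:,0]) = -76.0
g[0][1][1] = -29.0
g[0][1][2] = 73.0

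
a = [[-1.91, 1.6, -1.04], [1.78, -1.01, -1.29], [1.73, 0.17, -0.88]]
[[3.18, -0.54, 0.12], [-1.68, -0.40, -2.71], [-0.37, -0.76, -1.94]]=a@[[-0.49, -0.24, -0.53], [1.20, -0.42, 0.22], [-0.31, 0.31, 1.20]]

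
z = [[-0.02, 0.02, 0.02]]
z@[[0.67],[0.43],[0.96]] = [[0.01]]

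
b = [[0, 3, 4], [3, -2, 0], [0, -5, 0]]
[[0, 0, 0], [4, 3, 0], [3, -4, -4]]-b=[[0, -3, -4], [1, 5, 0], [3, 1, -4]]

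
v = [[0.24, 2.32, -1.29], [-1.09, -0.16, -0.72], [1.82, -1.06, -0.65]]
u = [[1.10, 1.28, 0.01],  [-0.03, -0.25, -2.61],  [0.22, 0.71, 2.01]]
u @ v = [[-1.11, 2.34, -2.35], [-4.48, 2.74, 1.92], [2.94, -1.73, -2.10]]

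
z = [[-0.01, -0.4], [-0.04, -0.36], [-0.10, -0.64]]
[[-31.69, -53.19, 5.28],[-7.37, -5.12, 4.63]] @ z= [[1.92, 28.45], [-0.18, 1.83]]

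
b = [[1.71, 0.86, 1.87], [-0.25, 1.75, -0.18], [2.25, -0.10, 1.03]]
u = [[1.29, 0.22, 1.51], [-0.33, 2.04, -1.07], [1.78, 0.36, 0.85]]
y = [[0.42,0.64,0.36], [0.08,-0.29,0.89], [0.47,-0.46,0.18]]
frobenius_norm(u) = 3.66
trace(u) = 4.18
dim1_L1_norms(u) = [3.02, 3.44, 2.99]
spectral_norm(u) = 2.93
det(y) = 0.44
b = y + u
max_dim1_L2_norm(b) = 2.68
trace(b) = 4.49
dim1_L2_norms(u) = [2.0, 2.33, 2.01]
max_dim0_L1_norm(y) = 1.43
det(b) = -4.39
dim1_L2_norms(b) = [2.68, 1.78, 2.48]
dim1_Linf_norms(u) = [1.51, 2.04, 1.78]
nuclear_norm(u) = 5.59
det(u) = -3.29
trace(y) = 0.31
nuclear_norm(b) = 6.08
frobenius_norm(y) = 1.44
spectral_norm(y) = 1.05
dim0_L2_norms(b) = [2.84, 1.95, 2.14]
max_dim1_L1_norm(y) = 1.42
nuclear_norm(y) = 2.39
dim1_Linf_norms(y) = [0.64, 0.89, 0.47]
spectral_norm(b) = 3.52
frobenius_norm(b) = 4.06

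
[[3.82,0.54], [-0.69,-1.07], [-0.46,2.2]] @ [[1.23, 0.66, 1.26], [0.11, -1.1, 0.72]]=[[4.76, 1.93, 5.20], [-0.97, 0.72, -1.64], [-0.32, -2.72, 1.0]]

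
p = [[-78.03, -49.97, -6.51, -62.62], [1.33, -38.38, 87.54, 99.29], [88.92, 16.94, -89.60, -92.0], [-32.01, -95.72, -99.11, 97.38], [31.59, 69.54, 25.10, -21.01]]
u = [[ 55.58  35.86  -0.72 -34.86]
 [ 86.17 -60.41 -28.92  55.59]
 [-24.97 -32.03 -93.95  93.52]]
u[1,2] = -28.92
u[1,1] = -60.41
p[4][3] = -21.01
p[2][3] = -92.0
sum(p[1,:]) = 149.78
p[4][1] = 69.54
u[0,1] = 35.86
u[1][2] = -28.92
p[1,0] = 1.33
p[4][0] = 31.59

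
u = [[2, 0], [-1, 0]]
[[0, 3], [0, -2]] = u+[[-2, 3], [1, -2]]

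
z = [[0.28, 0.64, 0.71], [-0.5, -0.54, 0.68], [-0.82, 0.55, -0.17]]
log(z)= [[-0.00+0.01j, 0.76-0.17j, (1.02+0.13j)], [-0.76-0.17j, 0.00+2.01j, (0.09-1.5j)], [-1.03+0.13j, -0.09-1.50j, 0.00+1.11j]]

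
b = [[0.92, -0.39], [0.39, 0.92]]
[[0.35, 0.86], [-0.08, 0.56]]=b @ [[0.29, 1.01], [-0.21, 0.18]]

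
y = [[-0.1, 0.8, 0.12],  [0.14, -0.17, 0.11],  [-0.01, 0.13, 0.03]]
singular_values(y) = [0.84, 0.18, 0.0]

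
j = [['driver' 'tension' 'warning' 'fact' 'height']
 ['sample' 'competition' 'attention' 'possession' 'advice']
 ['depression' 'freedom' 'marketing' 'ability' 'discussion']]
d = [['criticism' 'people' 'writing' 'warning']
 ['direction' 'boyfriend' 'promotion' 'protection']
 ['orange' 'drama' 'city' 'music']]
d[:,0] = ['criticism', 'direction', 'orange']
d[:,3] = ['warning', 'protection', 'music']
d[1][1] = 'boyfriend'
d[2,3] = 'music'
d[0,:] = ['criticism', 'people', 'writing', 'warning']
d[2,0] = 'orange'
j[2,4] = 'discussion'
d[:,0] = ['criticism', 'direction', 'orange']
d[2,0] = 'orange'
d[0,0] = 'criticism'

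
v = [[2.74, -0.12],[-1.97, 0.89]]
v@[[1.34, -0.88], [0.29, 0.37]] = [[3.64, -2.46], [-2.38, 2.06]]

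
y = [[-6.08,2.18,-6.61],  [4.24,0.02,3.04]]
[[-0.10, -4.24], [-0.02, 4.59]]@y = [[-17.37, -0.30, -12.23], [19.58, 0.05, 14.09]]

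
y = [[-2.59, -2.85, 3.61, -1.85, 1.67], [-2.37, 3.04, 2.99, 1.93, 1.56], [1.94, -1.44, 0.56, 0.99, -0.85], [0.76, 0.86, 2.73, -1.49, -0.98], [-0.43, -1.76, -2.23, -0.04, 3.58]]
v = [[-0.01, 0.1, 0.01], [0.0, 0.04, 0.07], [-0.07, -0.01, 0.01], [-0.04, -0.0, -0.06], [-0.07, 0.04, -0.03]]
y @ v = [[-0.27,-0.34,-0.13], [-0.37,-0.08,0.06], [-0.04,0.1,-0.11], [-0.07,0.04,0.21], [-0.09,0.05,-0.25]]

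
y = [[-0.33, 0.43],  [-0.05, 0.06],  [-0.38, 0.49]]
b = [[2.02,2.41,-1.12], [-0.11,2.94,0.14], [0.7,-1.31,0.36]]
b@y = [[-0.36, 0.46],  [-0.16, 0.20],  [-0.3, 0.4]]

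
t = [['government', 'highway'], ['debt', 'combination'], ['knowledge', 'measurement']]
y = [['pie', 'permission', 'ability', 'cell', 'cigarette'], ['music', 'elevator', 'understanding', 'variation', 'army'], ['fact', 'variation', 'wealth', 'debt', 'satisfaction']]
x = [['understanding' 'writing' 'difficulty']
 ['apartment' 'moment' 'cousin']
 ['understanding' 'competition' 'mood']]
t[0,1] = 'highway'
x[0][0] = 'understanding'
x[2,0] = 'understanding'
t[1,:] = ['debt', 'combination']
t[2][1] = 'measurement'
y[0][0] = 'pie'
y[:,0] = ['pie', 'music', 'fact']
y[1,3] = 'variation'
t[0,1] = 'highway'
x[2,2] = 'mood'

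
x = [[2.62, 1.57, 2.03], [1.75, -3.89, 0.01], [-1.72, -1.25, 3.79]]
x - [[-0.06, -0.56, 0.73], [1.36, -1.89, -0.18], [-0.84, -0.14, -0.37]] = [[2.68, 2.13, 1.30], [0.39, -2.00, 0.19], [-0.88, -1.11, 4.16]]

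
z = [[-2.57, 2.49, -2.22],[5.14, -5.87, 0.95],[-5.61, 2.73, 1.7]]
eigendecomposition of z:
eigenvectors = [[0.44, -0.56, -0.37], [-0.79, -0.7, -0.11], [0.42, -0.43, 0.92]]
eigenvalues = [-9.22, -1.17, 3.65]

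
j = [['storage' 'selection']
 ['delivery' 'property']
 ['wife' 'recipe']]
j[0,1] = 'selection'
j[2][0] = 'wife'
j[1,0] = 'delivery'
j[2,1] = 'recipe'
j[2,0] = 'wife'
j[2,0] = 'wife'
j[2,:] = ['wife', 'recipe']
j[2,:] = ['wife', 'recipe']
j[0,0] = 'storage'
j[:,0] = ['storage', 'delivery', 'wife']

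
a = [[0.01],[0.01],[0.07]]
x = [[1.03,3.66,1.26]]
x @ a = [[0.14]]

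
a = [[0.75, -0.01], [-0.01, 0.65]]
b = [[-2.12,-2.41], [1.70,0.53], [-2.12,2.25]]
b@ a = [[-1.57,-1.55], [1.27,0.33], [-1.61,1.48]]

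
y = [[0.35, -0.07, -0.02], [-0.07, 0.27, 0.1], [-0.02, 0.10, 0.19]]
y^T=[[0.35, -0.07, -0.02], [-0.07, 0.27, 0.10], [-0.02, 0.1, 0.19]]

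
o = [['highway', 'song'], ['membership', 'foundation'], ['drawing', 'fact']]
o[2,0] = 'drawing'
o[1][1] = 'foundation'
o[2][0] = 'drawing'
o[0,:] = ['highway', 'song']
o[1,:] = ['membership', 'foundation']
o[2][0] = 'drawing'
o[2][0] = 'drawing'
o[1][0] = 'membership'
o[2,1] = 'fact'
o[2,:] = ['drawing', 'fact']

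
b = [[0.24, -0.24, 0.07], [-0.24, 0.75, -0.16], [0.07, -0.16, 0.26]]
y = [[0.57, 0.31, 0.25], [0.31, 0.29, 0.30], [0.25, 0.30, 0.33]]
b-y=[[-0.33, -0.55, -0.18],[-0.55, 0.46, -0.46],[-0.18, -0.46, -0.07]]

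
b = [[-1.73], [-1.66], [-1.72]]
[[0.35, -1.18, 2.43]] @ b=[[-2.83]]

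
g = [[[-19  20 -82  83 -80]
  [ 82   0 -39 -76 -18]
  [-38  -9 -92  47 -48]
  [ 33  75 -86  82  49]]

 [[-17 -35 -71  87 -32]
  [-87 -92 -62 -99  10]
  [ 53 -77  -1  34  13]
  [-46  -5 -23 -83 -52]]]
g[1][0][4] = -32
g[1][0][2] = -71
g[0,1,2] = -39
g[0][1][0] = 82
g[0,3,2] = -86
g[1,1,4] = 10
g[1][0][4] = -32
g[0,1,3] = -76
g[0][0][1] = 20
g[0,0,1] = 20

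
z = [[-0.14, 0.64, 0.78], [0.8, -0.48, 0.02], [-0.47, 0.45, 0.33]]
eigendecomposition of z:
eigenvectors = [[0.28+0.00j,-0.64-0.07j,-0.64+0.07j],[-0.84+0.00j,(-0.71+0j),(-0.71-0j)],[0.47+0.00j,0.28-0.10j,0.28+0.10j]]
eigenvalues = [(-0.76+0j), (0.23+0.08j), (0.23-0.08j)]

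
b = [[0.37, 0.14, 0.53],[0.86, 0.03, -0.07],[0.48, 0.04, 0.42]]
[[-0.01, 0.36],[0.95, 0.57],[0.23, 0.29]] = b @ [[1.07, 0.6], [-0.52, 1.49], [-0.62, -0.14]]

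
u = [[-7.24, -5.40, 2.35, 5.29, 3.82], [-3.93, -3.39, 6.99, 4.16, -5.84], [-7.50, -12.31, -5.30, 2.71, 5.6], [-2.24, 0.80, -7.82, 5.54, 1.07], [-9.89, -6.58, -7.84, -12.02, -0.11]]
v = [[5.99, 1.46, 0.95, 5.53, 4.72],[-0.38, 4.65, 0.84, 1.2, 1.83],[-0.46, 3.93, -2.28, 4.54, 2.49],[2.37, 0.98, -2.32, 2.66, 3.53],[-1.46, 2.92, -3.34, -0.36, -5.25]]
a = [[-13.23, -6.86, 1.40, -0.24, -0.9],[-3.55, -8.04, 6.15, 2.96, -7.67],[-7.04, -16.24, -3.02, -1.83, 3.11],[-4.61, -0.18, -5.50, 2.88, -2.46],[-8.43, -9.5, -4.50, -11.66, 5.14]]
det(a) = 110358.54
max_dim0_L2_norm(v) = 8.48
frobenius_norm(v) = 15.74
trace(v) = 5.77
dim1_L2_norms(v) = [9.58, 5.22, 6.9, 5.61, 7.04]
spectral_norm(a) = 27.73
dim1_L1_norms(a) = [22.63, 28.37, 31.24, 15.63, 39.23]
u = v + a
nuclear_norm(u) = 61.06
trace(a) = -16.27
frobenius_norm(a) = 33.95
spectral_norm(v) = 12.50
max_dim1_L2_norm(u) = 18.63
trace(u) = -10.50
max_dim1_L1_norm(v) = 18.65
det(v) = -1976.15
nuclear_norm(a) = 63.30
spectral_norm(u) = 22.83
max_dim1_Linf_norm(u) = 12.31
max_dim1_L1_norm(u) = 36.44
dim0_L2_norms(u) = [15.06, 15.37, 14.32, 15.09, 9.01]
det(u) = 106691.15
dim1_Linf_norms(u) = [7.24, 6.99, 12.31, 7.82, 12.02]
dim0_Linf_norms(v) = [5.99, 4.65, 3.34, 5.53, 5.25]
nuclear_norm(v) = 29.21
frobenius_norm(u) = 31.26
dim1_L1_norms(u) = [24.1, 24.31, 33.42, 17.47, 36.44]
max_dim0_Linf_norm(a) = 16.24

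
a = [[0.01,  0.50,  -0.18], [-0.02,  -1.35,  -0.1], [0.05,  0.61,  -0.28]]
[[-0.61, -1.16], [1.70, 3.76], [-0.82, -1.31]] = a @ [[-2.17, 1.05],[-1.22, -2.72],[-0.12, -1.06]]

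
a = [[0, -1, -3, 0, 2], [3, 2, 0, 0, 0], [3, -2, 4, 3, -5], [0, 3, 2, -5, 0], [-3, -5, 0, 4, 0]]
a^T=[[0, 3, 3, 0, -3], [-1, 2, -2, 3, -5], [-3, 0, 4, 2, 0], [0, 0, 3, -5, 4], [2, 0, -5, 0, 0]]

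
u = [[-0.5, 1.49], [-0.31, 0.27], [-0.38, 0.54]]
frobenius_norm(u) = 1.75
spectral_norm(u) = 1.73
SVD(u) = [[-0.90, 0.40], [-0.21, -0.72], [-0.37, -0.57]] @ diag([1.7346565180312796, 0.25703455886630483]) @ [[0.38, -0.93], [0.93, 0.38]]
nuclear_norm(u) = 1.99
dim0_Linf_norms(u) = [0.5, 1.49]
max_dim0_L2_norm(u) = 1.61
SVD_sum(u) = [[-0.60, 1.45], [-0.14, 0.34], [-0.24, 0.60]] + [[0.1,0.04], [-0.17,-0.07], [-0.14,-0.06]]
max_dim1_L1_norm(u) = 1.99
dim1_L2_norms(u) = [1.57, 0.41, 0.66]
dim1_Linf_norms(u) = [1.49, 0.31, 0.54]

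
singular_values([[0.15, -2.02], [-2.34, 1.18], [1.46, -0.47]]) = [3.25, 1.67]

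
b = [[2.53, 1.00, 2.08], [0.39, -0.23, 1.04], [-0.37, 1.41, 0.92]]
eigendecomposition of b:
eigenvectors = [[(-0.12+0j), -0.97+0.00j, (-0.97-0j)], [(-0.8+0j), (-0.06-0.01j), -0.06+0.01j], [(0.59+0j), 0.24-0.03j, 0.24+0.03j]]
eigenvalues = [(-0.93+0j), (2.08+0.08j), (2.08-0.08j)]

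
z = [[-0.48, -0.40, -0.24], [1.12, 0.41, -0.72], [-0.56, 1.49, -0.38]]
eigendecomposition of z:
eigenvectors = [[(0.56+0j), (-0.24+0.07j), (-0.24-0.07j)],[(-0.03+0j), 0.18+0.62j, (0.18-0.62j)],[0.83+0.00j, (0.72+0j), (0.72-0j)]]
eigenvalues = [(-0.81+0j), (0.18+1.22j), (0.18-1.22j)]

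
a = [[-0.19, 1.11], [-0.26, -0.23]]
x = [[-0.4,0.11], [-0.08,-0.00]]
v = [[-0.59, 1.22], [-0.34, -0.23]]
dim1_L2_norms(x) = [0.41, 0.08]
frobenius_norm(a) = 1.18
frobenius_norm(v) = 1.42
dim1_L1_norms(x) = [0.51, 0.08]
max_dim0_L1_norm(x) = 0.48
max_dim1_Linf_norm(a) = 1.11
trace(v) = -0.82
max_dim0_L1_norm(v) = 1.45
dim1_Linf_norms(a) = [1.11, 0.26]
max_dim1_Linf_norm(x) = 0.4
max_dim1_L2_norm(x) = 0.41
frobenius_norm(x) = 0.42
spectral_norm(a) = 1.14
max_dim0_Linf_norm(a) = 1.11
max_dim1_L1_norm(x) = 0.51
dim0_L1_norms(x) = [0.48, 0.11]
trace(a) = -0.42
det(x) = 0.01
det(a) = 0.33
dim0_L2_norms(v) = [0.68, 1.24]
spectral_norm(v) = 1.36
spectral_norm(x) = 0.42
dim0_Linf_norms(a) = [0.26, 1.11]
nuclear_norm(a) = 1.43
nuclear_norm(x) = 0.44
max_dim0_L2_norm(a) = 1.13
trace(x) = -0.40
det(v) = 0.55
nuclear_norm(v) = 1.76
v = a + x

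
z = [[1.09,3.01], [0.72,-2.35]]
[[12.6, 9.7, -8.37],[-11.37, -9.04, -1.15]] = z @ [[-0.98, -0.93, -4.89], [4.54, 3.56, -1.01]]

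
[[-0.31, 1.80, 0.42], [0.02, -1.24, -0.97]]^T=[[-0.31, 0.02],[1.8, -1.24],[0.42, -0.97]]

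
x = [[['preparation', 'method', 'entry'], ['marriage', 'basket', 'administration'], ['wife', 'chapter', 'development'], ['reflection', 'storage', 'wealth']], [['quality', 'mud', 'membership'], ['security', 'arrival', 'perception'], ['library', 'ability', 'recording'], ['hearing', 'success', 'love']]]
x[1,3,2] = 'love'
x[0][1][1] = 'basket'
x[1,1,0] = 'security'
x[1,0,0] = 'quality'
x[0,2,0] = 'wife'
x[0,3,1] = 'storage'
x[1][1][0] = 'security'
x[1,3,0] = 'hearing'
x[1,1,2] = 'perception'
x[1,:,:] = [['quality', 'mud', 'membership'], ['security', 'arrival', 'perception'], ['library', 'ability', 'recording'], ['hearing', 'success', 'love']]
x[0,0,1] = 'method'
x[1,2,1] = 'ability'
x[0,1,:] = ['marriage', 'basket', 'administration']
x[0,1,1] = 'basket'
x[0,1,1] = 'basket'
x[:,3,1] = ['storage', 'success']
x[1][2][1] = 'ability'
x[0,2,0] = 'wife'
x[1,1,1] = 'arrival'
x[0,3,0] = 'reflection'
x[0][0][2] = 'entry'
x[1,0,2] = 'membership'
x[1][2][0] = 'library'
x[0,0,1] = 'method'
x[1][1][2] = 'perception'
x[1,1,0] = 'security'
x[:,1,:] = [['marriage', 'basket', 'administration'], ['security', 'arrival', 'perception']]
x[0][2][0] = 'wife'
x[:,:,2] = [['entry', 'administration', 'development', 'wealth'], ['membership', 'perception', 'recording', 'love']]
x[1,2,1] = 'ability'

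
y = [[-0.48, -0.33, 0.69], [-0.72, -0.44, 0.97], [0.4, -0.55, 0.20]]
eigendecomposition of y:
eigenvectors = [[-0.56, -0.51, 0.47],[-0.79, -0.55, 0.69],[-0.26, -0.66, 0.56]]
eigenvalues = [-0.63, 0.06, -0.15]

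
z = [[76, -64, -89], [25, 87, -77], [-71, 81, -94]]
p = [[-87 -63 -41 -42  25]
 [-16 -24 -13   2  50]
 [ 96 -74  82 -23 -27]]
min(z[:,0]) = -71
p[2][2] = 82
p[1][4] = 50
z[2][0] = -71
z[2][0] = -71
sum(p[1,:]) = -1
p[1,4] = 50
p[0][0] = -87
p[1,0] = -16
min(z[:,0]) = -71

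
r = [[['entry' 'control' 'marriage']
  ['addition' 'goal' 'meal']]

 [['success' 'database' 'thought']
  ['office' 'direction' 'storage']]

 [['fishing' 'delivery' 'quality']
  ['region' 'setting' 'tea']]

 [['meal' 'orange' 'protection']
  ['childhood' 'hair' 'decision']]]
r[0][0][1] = 'control'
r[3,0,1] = 'orange'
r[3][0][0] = 'meal'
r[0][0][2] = 'marriage'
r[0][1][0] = 'addition'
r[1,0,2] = 'thought'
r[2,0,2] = 'quality'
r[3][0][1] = 'orange'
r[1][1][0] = 'office'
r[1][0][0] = 'success'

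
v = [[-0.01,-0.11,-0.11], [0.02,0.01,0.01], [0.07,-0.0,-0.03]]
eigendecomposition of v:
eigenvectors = [[(0.8+0j), (0.8-0j), (0.23+0j)], [(-0.09-0.16j), -0.09+0.16j, (-0.69+0j)], [(0.1-0.56j), (0.1+0.56j), (0.68+0j)]]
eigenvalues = [(-0.01+0.1j), (-0.01-0.1j), (-0.01+0j)]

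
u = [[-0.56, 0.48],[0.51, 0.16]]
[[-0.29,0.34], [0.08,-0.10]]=u @ [[0.26, -0.3], [-0.30, 0.36]]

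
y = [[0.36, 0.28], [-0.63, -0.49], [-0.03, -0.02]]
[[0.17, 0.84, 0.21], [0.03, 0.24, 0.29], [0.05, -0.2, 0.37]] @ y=[[-0.47, -0.37],  [-0.15, -0.12],  [0.13, 0.1]]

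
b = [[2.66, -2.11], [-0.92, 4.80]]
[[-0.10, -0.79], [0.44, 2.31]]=b@[[0.04, 0.1],[0.10, 0.50]]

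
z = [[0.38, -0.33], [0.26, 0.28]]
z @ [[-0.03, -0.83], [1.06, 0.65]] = [[-0.36, -0.53], [0.29, -0.03]]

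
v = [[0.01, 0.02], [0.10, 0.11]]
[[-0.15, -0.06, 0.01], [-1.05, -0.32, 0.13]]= v @ [[-4.93, 0.33, 1.26], [-5.02, -3.21, 0.07]]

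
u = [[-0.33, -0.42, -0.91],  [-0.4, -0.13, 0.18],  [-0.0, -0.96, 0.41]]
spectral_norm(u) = 1.08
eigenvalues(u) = [(-0.85+0j), (0.4+0.62j), (0.4-0.62j)]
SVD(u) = [[0.61,-0.79,0.02], [0.18,0.11,-0.98], [0.78,0.6,0.21]] @ diag([1.076349043863992, 1.0428655226728423, 0.4078041654929121]) @ [[-0.25, -0.95, -0.19], [0.21, -0.24, 0.95], [0.95, -0.20, -0.26]]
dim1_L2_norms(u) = [1.06, 0.46, 1.04]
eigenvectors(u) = [[-0.86+0.00j, (0.35-0.54j), (0.35+0.54j)],[(-0.4+0j), (-0.01+0.41j), -0.01-0.41j],[(-0.31+0j), -0.64+0.00j, -0.64-0.00j]]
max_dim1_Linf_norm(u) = 0.96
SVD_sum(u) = [[-0.16, -0.62, -0.12], [-0.05, -0.18, -0.04], [-0.21, -0.79, -0.16]] + [[-0.17, 0.20, -0.79], [0.02, -0.03, 0.11], [0.13, -0.15, 0.59]] + [[0.01, -0.0, -0.0], [-0.38, 0.08, 0.1], [0.08, -0.02, -0.02]]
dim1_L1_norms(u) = [1.66, 0.71, 1.37]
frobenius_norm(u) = 1.55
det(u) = -0.46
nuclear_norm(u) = 2.53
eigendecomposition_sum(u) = [[-0.47-0.00j, -0.61+0.00j, (-0.25+0j)],[(-0.22-0j), (-0.29+0j), (-0.12+0j)],[(-0.17-0j), (-0.22+0j), (-0.09+0j)]] + [[0.07+0.15j, (0.1-0.38j), -0.33+0.08j], [(-0.09-0.06j), (0.08+0.24j), 0.15-0.16j], [(0.08-0.14j), (-0.37+0.13j), 0.25+0.23j]] + [[(0.07-0.15j), 0.10+0.38j, -0.33-0.08j],  [(-0.09+0.06j), 0.08-0.24j, (0.15+0.16j)],  [(0.08+0.14j), (-0.37-0.13j), (0.25-0.23j)]]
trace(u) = -0.05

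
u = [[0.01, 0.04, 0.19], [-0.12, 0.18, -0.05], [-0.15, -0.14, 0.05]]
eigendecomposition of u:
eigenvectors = [[-0.69+0.00j, -0.69-0.00j, (0.23+0j)], [(-0.12-0.31j), (-0.12+0.31j), -0.86+0.00j], [0.06-0.64j, (0.06+0.64j), (0.46+0j)]]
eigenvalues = [0.19j, -0.19j, (0.24+0j)]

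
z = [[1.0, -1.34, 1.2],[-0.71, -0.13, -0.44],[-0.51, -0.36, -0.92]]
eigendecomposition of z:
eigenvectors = [[(-0.91+0j),-0.44-0.20j,-0.44+0.20j], [(0.39+0j),0.15-0.18j,(0.15+0.18j)], [0.14+0.00j,(0.84+0j),(0.84-0j)]]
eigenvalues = [(1.38+0j), (-0.72+0.2j), (-0.72-0.2j)]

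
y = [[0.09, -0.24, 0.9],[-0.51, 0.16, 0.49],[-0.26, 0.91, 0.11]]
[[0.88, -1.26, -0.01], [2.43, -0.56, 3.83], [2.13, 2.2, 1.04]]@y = [[0.72, -0.42, 0.17],[-0.49, 2.81, 2.33],[-1.2, 0.79, 3.11]]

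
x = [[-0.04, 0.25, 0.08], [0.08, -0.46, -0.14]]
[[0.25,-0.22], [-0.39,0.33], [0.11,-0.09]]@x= [[-0.03, 0.16, 0.05], [0.04, -0.25, -0.08], [-0.01, 0.07, 0.02]]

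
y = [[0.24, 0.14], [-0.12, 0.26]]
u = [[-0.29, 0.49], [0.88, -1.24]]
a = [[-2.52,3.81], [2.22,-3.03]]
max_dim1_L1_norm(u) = 2.12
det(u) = -0.07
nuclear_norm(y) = 0.56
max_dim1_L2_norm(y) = 0.29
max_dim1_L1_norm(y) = 0.38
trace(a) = -5.55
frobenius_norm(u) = 1.62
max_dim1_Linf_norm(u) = 1.24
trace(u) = -1.53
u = y @ a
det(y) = 0.08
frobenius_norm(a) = 5.91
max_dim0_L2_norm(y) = 0.3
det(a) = -0.82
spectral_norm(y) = 0.30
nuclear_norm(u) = 1.67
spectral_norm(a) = 5.91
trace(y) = 0.50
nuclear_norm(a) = 6.05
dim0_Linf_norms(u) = [0.88, 1.24]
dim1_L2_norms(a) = [4.57, 3.76]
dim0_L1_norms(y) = [0.36, 0.4]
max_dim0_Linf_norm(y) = 0.26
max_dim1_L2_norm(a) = 4.57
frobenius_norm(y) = 0.40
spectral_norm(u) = 1.62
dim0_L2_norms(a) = [3.36, 4.87]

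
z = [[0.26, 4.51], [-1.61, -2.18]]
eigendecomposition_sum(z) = [[(0.13+1.45j),2.26+0.90j], [-0.80-0.32j,(-1.09+0.96j)]] + [[0.13-1.45j, 2.26-0.90j], [-0.80+0.32j, (-1.09-0.96j)]]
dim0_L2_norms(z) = [1.63, 5.01]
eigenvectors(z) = [[(0.86+0j), (0.86-0j)], [-0.23+0.46j, (-0.23-0.46j)]]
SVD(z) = [[0.88, -0.48], [-0.48, -0.88]] @ diag([5.102021741756902, 1.3120877053916256]) @ [[0.20, 0.98], [0.98, -0.2]]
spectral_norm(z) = 5.10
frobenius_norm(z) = 5.27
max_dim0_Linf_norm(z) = 4.51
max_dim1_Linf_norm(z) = 4.51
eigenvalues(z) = [(-0.96+2.4j), (-0.96-2.4j)]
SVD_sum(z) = [[0.88, 4.39], [-0.48, -2.41]] + [[-0.62, 0.12], [-1.13, 0.23]]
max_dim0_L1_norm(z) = 6.69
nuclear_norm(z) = 6.41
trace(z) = -1.92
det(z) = 6.69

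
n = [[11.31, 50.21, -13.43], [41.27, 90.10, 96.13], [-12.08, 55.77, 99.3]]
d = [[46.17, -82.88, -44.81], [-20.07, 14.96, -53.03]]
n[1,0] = 41.27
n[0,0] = 11.31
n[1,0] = 41.27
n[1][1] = 90.1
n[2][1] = 55.77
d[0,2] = -44.81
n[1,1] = 90.1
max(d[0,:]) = 46.17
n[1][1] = 90.1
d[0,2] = -44.81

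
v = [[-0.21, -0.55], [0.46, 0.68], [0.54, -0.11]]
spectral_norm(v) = 1.02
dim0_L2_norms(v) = [0.74, 0.88]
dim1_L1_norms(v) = [0.76, 1.14, 0.65]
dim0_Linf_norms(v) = [0.54, 0.68]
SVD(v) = [[-0.55,  0.3], [0.80,  -0.06], [0.23,  0.95]] @ diag([1.0239701002086647, 0.5251525815214634]) @ [[0.59,  0.81], [0.81,  -0.59]]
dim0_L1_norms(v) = [1.21, 1.34]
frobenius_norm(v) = 1.15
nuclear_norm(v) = 1.55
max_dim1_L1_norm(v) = 1.14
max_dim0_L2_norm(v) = 0.88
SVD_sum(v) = [[-0.34, -0.46], [0.49, 0.66], [0.14, 0.19]] + [[0.13, -0.09], [-0.03, 0.02], [0.4, -0.30]]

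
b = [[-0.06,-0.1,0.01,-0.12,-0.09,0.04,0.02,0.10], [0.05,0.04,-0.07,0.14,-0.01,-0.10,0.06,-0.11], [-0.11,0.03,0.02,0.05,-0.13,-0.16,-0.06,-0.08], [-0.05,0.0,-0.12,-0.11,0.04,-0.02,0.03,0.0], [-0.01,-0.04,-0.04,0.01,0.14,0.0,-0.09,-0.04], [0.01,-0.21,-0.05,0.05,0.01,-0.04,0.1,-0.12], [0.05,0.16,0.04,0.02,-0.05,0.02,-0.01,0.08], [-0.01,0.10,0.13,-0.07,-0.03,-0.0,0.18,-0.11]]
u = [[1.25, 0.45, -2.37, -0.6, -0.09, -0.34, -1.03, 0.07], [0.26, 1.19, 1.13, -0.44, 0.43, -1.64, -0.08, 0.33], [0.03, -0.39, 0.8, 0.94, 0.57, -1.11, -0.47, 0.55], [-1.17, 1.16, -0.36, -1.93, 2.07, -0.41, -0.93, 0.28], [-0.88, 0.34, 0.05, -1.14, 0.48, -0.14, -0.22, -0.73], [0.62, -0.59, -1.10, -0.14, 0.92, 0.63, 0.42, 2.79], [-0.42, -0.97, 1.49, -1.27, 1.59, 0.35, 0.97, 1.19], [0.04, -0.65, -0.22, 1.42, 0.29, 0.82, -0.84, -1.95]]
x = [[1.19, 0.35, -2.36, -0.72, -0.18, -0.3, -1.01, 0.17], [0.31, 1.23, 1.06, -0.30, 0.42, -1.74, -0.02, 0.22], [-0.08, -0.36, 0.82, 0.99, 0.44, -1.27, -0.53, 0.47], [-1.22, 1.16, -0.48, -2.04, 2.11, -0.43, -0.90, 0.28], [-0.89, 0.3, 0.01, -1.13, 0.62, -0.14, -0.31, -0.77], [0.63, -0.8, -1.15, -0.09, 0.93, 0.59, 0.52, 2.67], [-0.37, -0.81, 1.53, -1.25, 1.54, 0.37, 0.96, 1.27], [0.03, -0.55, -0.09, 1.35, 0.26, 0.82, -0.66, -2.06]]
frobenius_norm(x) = 7.95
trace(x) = 1.31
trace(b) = -0.13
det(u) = 22.76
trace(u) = 1.44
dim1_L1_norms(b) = [0.54, 0.58, 0.64, 0.37, 0.37, 0.59, 0.43, 0.63]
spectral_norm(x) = 4.65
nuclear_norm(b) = 1.55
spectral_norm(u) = 4.66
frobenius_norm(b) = 0.65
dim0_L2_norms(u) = [2.08, 2.22, 3.34, 3.18, 2.91, 2.33, 2.01, 3.75]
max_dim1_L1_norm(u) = 8.31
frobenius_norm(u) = 7.91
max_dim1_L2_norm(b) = 0.28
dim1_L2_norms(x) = [2.97, 2.46, 2.02, 3.57, 1.8, 3.31, 3.12, 2.75]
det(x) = 56.00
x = b + u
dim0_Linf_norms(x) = [1.22, 1.23, 2.36, 2.04, 2.11, 1.74, 1.01, 2.67]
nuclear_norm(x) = 18.87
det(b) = 0.00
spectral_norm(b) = 0.35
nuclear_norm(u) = 18.64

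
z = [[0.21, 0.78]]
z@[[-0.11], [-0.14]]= [[-0.13]]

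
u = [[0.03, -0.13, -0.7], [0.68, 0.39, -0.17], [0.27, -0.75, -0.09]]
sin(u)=[[-0.03,-0.16,-0.72], [0.68,0.32,-0.15], [0.30,-0.75,-0.16]]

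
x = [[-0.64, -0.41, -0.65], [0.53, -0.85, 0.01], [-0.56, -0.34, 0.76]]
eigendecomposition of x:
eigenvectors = [[0.35+0.00j, (0.02-0.66j), (0.02+0.66j)], [(0.09+0j), -0.70+0.00j, -0.70-0.00j], [(-0.93+0j), -0.06-0.25j, -0.06+0.25j]]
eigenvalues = [(1+0j), (-0.87+0.5j), (-0.87-0.5j)]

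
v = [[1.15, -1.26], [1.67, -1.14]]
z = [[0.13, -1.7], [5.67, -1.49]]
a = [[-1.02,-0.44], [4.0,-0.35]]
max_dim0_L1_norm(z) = 5.8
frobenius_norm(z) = 6.11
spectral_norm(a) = 4.13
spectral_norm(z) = 5.89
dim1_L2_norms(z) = [1.7, 5.86]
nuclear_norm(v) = 2.93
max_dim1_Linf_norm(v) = 1.67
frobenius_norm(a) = 4.17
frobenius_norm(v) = 2.65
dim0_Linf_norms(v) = [1.67, 1.26]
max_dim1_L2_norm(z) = 5.86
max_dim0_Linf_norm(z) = 5.67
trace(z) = -1.36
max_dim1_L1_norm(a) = 4.35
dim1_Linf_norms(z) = [1.7, 5.67]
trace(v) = 0.01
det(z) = 9.45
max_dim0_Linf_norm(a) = 4.0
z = v + a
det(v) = 0.79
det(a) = 2.12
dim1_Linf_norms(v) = [1.26, 1.67]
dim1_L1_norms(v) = [2.41, 2.81]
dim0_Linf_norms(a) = [4.0, 0.44]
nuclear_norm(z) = 7.49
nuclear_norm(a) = 4.65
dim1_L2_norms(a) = [1.11, 4.02]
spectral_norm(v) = 2.63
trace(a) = -1.37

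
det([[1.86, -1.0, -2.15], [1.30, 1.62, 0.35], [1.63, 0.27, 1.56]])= 10.905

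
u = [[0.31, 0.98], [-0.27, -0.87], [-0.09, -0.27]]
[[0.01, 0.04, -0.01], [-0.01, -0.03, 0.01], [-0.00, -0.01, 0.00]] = u @ [[0.23, 0.75, -0.29],[-0.06, -0.20, 0.08]]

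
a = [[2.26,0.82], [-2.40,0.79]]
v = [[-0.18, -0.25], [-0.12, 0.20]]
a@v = [[-0.51, -0.4], [0.34, 0.76]]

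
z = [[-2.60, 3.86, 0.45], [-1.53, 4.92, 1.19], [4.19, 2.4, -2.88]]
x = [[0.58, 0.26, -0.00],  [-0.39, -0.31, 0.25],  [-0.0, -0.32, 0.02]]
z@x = [[-3.01, -2.02, 0.97], [-2.81, -2.30, 1.25], [1.49, 1.27, 0.54]]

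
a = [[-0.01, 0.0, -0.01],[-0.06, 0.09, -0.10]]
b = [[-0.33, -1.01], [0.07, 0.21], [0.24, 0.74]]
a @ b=[[0.00, 0.0], [0.0, 0.01]]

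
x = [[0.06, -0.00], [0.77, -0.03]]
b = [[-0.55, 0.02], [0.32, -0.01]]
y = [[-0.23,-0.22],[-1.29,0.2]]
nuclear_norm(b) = 0.64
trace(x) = 0.03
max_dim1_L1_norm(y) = 1.49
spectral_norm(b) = 0.64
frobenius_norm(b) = 0.64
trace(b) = -0.56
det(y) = -0.33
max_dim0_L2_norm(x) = 0.77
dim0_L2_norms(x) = [0.77, 0.03]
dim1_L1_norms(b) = [0.57, 0.33]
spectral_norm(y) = 1.32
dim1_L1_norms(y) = [0.45, 1.49]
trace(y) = -0.03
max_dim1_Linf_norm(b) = 0.55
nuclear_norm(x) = 0.78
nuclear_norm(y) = 1.57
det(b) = -0.00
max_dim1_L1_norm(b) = 0.57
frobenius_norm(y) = 1.34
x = y @ b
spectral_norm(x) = 0.77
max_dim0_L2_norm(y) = 1.31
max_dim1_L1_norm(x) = 0.8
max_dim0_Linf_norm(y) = 1.29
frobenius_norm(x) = 0.77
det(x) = -0.00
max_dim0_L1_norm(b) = 0.87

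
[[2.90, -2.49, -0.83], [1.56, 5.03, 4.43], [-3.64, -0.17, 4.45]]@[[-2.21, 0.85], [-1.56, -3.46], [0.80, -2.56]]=[[-3.19, 13.21], [-7.75, -27.42], [11.87, -13.90]]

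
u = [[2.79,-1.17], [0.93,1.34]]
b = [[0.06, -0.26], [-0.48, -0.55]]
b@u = [[-0.07, -0.42], [-1.85, -0.18]]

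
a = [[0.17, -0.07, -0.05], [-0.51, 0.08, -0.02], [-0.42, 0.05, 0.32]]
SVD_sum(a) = [[0.17, -0.03, -0.06], [-0.46, 0.07, 0.15], [-0.47, 0.07, 0.15]] + [[0.0,-0.0,0.01], [-0.05,0.02,-0.17], [0.05,-0.02,0.17]] + [[-0.01,-0.04,-0.00], [-0.0,-0.01,-0.00], [-0.0,-0.01,-0.0]]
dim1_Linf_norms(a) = [0.17, 0.51, 0.42]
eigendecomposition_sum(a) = [[-0.04, -0.01, -0.01], [-0.12, -0.04, -0.02], [-0.02, -0.01, -0.00]] + [[0.17, -0.04, -0.06],[-0.2, 0.05, 0.07],[-0.64, 0.15, 0.23]] + [[0.04, -0.02, 0.02], [-0.2, 0.08, -0.07], [0.24, -0.10, 0.09]]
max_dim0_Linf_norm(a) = 0.51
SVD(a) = [[-0.26,0.04,0.97], [0.67,-0.71,0.21], [0.69,0.70,0.16]] @ diag([0.721321531236066, 0.24954250059025057, 0.04386101884842563]) @ [[-0.94,0.15,0.31],  [0.3,-0.1,0.95],  [-0.17,-0.98,-0.05]]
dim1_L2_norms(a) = [0.19, 0.52, 0.53]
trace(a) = 0.57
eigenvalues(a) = [-0.08, 0.44, 0.21]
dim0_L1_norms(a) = [1.1, 0.2, 0.39]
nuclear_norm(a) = 1.01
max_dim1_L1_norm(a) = 0.79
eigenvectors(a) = [[-0.29,  -0.24,  0.13], [-0.94,  0.29,  -0.62], [-0.19,  0.93,  0.77]]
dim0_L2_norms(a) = [0.68, 0.12, 0.32]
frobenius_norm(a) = 0.76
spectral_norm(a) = 0.72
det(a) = -0.01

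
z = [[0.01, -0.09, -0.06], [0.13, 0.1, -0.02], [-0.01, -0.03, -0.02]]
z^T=[[0.01, 0.13, -0.01], [-0.09, 0.1, -0.03], [-0.06, -0.02, -0.02]]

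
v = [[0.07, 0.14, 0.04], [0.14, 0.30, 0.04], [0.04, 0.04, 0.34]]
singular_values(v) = [0.41, 0.3, 0.0]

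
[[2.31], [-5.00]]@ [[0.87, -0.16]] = [[2.01, -0.37], [-4.35, 0.8]]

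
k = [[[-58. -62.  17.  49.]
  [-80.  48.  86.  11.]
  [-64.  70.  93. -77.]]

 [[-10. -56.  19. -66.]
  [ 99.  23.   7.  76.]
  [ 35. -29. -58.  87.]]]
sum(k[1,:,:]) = 127.0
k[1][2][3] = 87.0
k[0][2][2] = 93.0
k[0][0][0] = -58.0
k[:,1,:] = [[-80.0, 48.0, 86.0, 11.0], [99.0, 23.0, 7.0, 76.0]]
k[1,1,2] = 7.0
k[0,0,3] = 49.0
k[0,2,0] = -64.0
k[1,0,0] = -10.0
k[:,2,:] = [[-64.0, 70.0, 93.0, -77.0], [35.0, -29.0, -58.0, 87.0]]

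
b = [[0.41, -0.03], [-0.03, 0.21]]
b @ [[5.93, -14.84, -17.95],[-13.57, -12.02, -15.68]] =[[2.84, -5.72, -6.89], [-3.03, -2.08, -2.75]]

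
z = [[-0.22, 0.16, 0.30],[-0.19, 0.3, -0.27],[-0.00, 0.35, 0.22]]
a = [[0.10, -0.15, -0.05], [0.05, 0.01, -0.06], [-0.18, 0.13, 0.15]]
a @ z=[[0.01,-0.05,0.06], [-0.01,-0.01,-0.0], [0.01,0.06,-0.06]]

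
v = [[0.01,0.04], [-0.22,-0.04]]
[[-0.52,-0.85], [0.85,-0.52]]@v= [[0.18, 0.01], [0.12, 0.05]]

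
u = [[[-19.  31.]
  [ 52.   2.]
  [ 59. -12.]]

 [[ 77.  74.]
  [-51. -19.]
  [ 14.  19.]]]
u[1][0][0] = 77.0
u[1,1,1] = -19.0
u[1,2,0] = 14.0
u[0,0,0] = -19.0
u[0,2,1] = -12.0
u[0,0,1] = 31.0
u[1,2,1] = 19.0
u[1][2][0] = 14.0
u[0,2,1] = -12.0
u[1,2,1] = 19.0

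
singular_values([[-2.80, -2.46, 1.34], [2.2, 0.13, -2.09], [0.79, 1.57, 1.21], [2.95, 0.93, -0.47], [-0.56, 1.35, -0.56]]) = [5.64, 2.59, 1.78]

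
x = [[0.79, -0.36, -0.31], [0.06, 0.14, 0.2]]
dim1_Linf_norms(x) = [0.79, 0.2]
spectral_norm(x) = 0.92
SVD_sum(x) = [[0.78, -0.37, -0.32], [-0.06, 0.03, 0.03]] + [[0.01, 0.01, 0.01], [0.12, 0.11, 0.17]]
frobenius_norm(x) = 0.96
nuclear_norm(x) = 1.17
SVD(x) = [[-1.00,0.08],  [0.08,1.0]] @ diag([0.9247351153618812, 0.24055137999323187]) @ [[-0.85, 0.40, 0.35],[0.52, 0.46, 0.72]]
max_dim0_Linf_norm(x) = 0.79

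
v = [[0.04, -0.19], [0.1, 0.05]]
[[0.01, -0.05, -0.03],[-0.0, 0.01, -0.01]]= v @[[0.01, -0.04, -0.16], [-0.06, 0.28, 0.1]]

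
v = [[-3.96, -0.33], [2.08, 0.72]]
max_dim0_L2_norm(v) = 4.47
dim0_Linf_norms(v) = [3.96, 0.72]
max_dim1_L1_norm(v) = 4.29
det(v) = -2.16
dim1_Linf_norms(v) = [3.96, 2.08]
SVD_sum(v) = [[-3.93, -0.56], [2.14, 0.30]] + [[-0.03, 0.23], [-0.06, 0.42]]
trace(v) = -3.24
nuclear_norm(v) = 5.00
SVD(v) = [[-0.88, 0.48], [0.48, 0.88]] @ diag([4.517260232930386, 0.4792285341939832]) @ [[0.99,0.14], [-0.14,0.99]]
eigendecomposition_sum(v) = [[-3.94, -0.29], [1.81, 0.13]] + [[-0.02, -0.04],[0.27, 0.59]]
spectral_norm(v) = 4.52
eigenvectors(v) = [[-0.91, 0.07], [0.42, -1.0]]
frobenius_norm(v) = 4.54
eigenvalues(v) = [-3.81, 0.57]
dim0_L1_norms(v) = [6.04, 1.05]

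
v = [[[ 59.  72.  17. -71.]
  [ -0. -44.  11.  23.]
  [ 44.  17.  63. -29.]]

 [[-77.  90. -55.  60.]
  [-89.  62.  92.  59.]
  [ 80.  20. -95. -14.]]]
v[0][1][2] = 11.0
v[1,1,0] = -89.0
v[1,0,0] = -77.0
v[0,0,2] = 17.0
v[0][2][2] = 63.0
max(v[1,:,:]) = 92.0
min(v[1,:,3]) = -14.0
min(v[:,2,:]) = -95.0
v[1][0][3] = 60.0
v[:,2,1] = [17.0, 20.0]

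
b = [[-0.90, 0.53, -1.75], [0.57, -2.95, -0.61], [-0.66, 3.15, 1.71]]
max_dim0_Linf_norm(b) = 3.15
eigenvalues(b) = [-2.99, -0.63, 1.48]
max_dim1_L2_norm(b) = 3.64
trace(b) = -2.14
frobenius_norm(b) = 5.18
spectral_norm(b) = 4.71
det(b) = 2.77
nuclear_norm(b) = 7.12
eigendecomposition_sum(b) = [[-0.60, 2.27, 0.07], [0.65, -2.46, -0.08], [-0.52, 1.96, 0.06]] + [[-0.44, -0.85, -0.55], [-0.12, -0.23, -0.15], [0.03, 0.06, 0.04]] + [[0.14, -0.89, -1.27], [0.04, -0.27, -0.38], [-0.18, 1.12, 1.61]]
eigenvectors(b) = [[0.59, -0.96, -0.61],[-0.63, -0.26, -0.18],[0.51, 0.07, 0.77]]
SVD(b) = [[-0.0, -0.96, 0.29], [0.64, 0.22, 0.73], [-0.77, 0.19, 0.61]] @ diag([4.714612474941175, 2.1286622991553403, 0.27627165486843724]) @ [[0.19, -0.91, -0.36],[0.40, -0.26, 0.88],[-0.9, -0.31, 0.32]]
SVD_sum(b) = [[-0.00, 0.02, 0.01],[0.56, -2.76, -1.09],[-0.67, 3.31, 1.30]] + [[-0.82, 0.53, -1.78], [0.19, -0.12, 0.41], [0.16, -0.11, 0.36]] + [[-0.07, -0.02, 0.03], [-0.18, -0.06, 0.07], [-0.15, -0.05, 0.05]]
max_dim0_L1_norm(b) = 6.63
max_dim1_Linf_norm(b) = 3.15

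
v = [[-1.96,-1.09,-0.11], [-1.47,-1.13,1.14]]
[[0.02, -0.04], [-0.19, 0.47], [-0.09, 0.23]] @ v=[[0.02, 0.02, -0.05], [-0.32, -0.32, 0.56], [-0.16, -0.16, 0.27]]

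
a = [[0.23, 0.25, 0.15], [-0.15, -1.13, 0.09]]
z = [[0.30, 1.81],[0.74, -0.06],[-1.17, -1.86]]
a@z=[[0.08, 0.12], [-0.99, -0.37]]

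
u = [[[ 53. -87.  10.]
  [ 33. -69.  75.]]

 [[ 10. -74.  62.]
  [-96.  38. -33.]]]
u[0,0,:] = [53.0, -87.0, 10.0]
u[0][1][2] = 75.0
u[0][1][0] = 33.0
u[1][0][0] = 10.0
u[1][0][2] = 62.0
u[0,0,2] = 10.0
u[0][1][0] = 33.0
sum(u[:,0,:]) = -26.0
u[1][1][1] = 38.0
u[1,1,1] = 38.0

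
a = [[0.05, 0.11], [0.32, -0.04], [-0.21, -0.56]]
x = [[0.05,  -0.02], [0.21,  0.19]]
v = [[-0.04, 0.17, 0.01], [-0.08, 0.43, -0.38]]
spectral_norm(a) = 0.62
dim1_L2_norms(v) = [0.17, 0.58]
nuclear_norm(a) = 0.93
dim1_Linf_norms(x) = [0.05, 0.21]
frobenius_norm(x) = 0.29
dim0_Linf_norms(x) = [0.21, 0.19]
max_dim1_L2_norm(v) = 0.58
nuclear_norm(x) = 0.33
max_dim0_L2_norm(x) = 0.22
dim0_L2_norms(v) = [0.09, 0.46, 0.38]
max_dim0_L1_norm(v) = 0.6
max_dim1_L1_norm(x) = 0.4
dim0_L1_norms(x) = [0.26, 0.21]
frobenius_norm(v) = 0.61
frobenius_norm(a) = 0.69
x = v @ a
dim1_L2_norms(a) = [0.12, 0.32, 0.6]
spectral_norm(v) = 0.59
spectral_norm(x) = 0.28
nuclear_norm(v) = 0.71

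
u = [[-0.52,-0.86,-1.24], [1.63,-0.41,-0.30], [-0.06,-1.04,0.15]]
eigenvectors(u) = [[-0.14+0.63j, (-0.14-0.63j), -0.32+0.00j],  [0.66+0.00j, 0.66-0.00j, (-0.56+0j)],  [(0.21+0.33j), (0.21-0.33j), 0.76+0.00j]]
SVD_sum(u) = [[-0.14, 0.04, 0.01], [1.63, -0.45, -0.17], [0.20, -0.05, -0.02]] + [[-0.42, -1.11, -1.00], [-0.01, -0.04, -0.03], [-0.18, -0.48, -0.43]] + [[0.03, 0.22, -0.25], [0.01, 0.08, -0.09], [-0.08, -0.51, 0.60]]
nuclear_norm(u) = 4.28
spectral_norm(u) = 1.72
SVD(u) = [[-0.08, 0.92, 0.39],[0.99, 0.03, 0.14],[0.12, 0.39, -0.91]] @ diag([1.7202473695188665, 1.691068002977328, 0.8667975524709867]) @ [[0.96, -0.27, -0.10], [-0.27, -0.72, -0.64], [0.10, 0.65, -0.76]]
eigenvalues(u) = [(-0.86+1.4j), (-0.86-1.4j), (0.94+0j)]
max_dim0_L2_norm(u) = 1.71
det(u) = 2.52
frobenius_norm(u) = 2.56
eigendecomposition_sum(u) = [[-0.33+0.62j, (-0.49-0.41j), -0.49-0.04j],[0.70+0.19j, -0.30+0.58j, (0.07+0.5j)],[(0.13+0.41j), (-0.39+0.03j), -0.23+0.20j]] + [[-0.33-0.62j, (-0.49+0.41j), (-0.49+0.04j)],[0.70-0.19j, (-0.3-0.58j), 0.07-0.50j],[(0.13-0.41j), (-0.39-0.03j), (-0.23-0.2j)]] + [[0.13+0.00j, (0.11-0j), -0.26-0.00j], [(0.23+0j), (0.19-0j), (-0.44-0j)], [(-0.32-0j), -0.26+0.00j, (0.61+0j)]]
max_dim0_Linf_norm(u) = 1.63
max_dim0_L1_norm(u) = 2.31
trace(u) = -0.78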